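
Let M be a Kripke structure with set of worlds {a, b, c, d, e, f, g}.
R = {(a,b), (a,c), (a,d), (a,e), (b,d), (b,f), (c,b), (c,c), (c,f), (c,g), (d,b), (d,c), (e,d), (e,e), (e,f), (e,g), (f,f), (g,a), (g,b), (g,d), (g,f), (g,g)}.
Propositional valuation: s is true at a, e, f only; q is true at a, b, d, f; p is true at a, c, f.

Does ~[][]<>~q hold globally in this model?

Let φ = ~[][]<>~q. Evaluate φ at each world:
  a (successors {b, c, d, e}): φ is true.
  b (successors {d, f}): φ is true.
  c (successors {b, c, f, g}): φ is true.
  d (successors {b, c}): φ is true.
  e (successors {d, e, f, g}): φ is true.
  f (successors {f}): φ is true.
  g (successors {a, b, d, f, g}): φ is true.
For instance, at c:
  At c: [][]<>~q is false, so ~[][]<>~q is true.
    At c: [][]<>~q requires []<>~q at every successor {b, c, f, g}.
      []<>~q fails at b, so [][]<>~q is false at c.

Yes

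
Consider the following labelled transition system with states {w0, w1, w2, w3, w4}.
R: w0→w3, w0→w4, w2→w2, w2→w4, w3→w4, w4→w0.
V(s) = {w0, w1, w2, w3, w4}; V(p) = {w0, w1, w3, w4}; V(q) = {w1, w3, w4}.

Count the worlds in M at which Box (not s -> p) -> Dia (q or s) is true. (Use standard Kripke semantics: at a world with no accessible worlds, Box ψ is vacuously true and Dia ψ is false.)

4

Recall that Box ψ holds at a world iff ψ holds at every accessible world, and Dia ψ holds iff ψ holds at some accessible world.
Let φ = Box (not s -> p) -> Dia (q or s). Evaluate φ at each world:
  w0 (successors {w3, w4}): φ is true.
  w1 (successors ∅): φ is false.
  w2 (successors {w2, w4}): φ is true.
  w3 (successors {w4}): φ is true.
  w4 (successors {w0}): φ is true.
For instance, at w0:
  At w0: Box (not s -> p) is true, Dia (q or s) is true, so Box (not s -> p) -> Dia (q or s) is true.
    At w0: Box (not s -> p) requires not s -> p at every successor {w3, w4}.
      At w3: not s -> p is true.
      At w4: not s -> p is true.
    So Box (not s -> p) is true at w0.
    At w0: Dia (q or s) requires q or s at some successor in {w3, w4}.
      q or s holds at w3, so Dia (q or s) is true at w0.
Satisfying worlds: {w0, w2, w3, w4}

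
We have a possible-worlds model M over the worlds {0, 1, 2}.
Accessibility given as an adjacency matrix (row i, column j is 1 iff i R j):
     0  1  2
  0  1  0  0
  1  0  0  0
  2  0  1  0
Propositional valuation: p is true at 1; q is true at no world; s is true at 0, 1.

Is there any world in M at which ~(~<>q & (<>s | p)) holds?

Let φ = ~(~<>q & (<>s | p)). Evaluate φ at each world:
  0 (successors {0}): φ is false.
  1 (successors ∅): φ is false.
  2 (successors {1}): φ is false.
For instance, at 2:
  At 2: ~<>q & (<>s | p) is true, so ~(~<>q & (<>s | p)) is false.
    At 2: ~<>q is true, <>s | p is true, so ~<>q & (<>s | p) is true.
      At 2: <>q is false, so ~<>q is true.
      At 2: <>s is true, p is false, so <>s | p is true.

No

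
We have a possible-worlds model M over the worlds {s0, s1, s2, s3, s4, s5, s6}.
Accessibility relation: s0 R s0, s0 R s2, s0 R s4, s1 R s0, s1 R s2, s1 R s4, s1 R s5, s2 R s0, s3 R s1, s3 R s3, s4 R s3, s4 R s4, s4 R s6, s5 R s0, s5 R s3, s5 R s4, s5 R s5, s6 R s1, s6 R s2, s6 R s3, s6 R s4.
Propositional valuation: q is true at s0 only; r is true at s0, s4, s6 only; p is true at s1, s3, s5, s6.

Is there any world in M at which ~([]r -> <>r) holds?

Let φ = ~([]r -> <>r). Evaluate φ at each world:
  s0 (successors {s0, s2, s4}): φ is false.
  s1 (successors {s0, s2, s4, s5}): φ is false.
  s2 (successors {s0}): φ is false.
  s3 (successors {s1, s3}): φ is false.
  s4 (successors {s3, s4, s6}): φ is false.
  s5 (successors {s0, s3, s4, s5}): φ is false.
  s6 (successors {s1, s2, s3, s4}): φ is false.
For instance, at s2:
  At s2: []r -> <>r is true, so ~([]r -> <>r) is false.
    At s2: []r is true, <>r is true, so []r -> <>r is true.
      At s2: []r requires r at every successor {s0}.
        At s0: r is true.
      So []r is true at s2.
      At s2: <>r requires r at some successor in {s0}.
        r holds at s0, so <>r is true at s2.

No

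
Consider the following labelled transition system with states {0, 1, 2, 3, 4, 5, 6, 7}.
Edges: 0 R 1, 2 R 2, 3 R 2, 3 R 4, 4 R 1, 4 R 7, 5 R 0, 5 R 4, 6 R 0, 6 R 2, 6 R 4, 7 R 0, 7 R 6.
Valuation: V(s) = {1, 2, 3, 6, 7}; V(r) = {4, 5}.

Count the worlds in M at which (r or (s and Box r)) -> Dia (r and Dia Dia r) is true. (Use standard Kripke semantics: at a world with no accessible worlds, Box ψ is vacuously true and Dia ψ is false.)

5

Let φ = (r or (s and Box r)) -> Dia (r and Dia Dia r). Evaluate φ at each world:
  0 (successors {1}): φ is true.
  1 (successors ∅): φ is false.
  2 (successors {2}): φ is true.
  3 (successors {2, 4}): φ is true.
  4 (successors {1, 7}): φ is false.
  5 (successors {0, 4}): φ is false.
  6 (successors {0, 2, 4}): φ is true.
  7 (successors {0, 6}): φ is true.
For instance, at 6:
  At 6: r or (s and Box r) is false, Dia (r and Dia Dia r) is false, so (r or (s and Box r)) -> Dia (r and Dia Dia r) is true.
    At 6: r is false, s and Box r is false, so r or (s and Box r) is false.
      At 6: s is true, Box r is false, so s and Box r is false.
    At 6: Dia (r and Dia Dia r) requires r and Dia Dia r at some successor in {0, 2, 4}.
      At 0: r and Dia Dia r is false.
      At 2: r and Dia Dia r is false.
      At 4: r and Dia Dia r is false.
    So Dia (r and Dia Dia r) is false at 6.
Satisfying worlds: {0, 2, 3, 6, 7}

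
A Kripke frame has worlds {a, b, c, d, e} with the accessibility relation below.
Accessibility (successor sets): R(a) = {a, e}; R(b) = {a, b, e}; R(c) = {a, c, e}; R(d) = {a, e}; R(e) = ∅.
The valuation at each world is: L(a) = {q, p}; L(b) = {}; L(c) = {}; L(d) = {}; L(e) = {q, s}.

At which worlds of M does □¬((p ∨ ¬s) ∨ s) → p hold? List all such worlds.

Let φ = □¬((p ∨ ¬s) ∨ s) → p. Evaluate φ at each world:
  a (successors {a, e}): φ is true.
  b (successors {a, b, e}): φ is true.
  c (successors {a, c, e}): φ is true.
  d (successors {a, e}): φ is true.
  e (successors ∅): φ is false.
For instance, at a:
  At a: □¬((p ∨ ¬s) ∨ s) is false, p is true, so □¬((p ∨ ¬s) ∨ s) → p is true.
    At a: □¬((p ∨ ¬s) ∨ s) requires ¬((p ∨ ¬s) ∨ s) at every successor {a, e}.
      ¬((p ∨ ¬s) ∨ s) fails at a, so □¬((p ∨ ¬s) ∨ s) is false at a.
Satisfying worlds: {a, b, c, d}

a, b, c, d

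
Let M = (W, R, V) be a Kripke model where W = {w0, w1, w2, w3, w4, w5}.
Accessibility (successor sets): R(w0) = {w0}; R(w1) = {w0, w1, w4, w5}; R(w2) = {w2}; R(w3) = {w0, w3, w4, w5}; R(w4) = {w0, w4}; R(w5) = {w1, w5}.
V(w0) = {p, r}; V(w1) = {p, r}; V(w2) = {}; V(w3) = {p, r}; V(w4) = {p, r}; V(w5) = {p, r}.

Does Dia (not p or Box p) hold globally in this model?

Yes

Let φ = Dia (not p or Box p). Evaluate φ at each world:
  w0 (successors {w0}): φ is true.
  w1 (successors {w0, w1, w4, w5}): φ is true.
  w2 (successors {w2}): φ is true.
  w3 (successors {w0, w3, w4, w5}): φ is true.
  w4 (successors {w0, w4}): φ is true.
  w5 (successors {w1, w5}): φ is true.
For instance, at w1:
  At w1: Dia (not p or Box p) requires not p or Box p at some successor in {w0, w1, w4, w5}.
    not p or Box p holds at w0, so Dia (not p or Box p) is true at w1.
      At w0: not p is false, Box p is true, so not p or Box p is true.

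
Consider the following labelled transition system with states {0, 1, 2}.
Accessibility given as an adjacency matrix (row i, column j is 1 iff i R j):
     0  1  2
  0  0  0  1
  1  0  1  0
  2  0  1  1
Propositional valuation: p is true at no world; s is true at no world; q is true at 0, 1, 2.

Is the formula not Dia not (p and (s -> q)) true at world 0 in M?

No

At 0: Dia not (p and (s -> q)) is true, so not Dia not (p and (s -> q)) is false.
  At 0: Dia not (p and (s -> q)) requires not (p and (s -> q)) at some successor in {2}.
    not (p and (s -> q)) holds at 2, so Dia not (p and (s -> q)) is true at 0.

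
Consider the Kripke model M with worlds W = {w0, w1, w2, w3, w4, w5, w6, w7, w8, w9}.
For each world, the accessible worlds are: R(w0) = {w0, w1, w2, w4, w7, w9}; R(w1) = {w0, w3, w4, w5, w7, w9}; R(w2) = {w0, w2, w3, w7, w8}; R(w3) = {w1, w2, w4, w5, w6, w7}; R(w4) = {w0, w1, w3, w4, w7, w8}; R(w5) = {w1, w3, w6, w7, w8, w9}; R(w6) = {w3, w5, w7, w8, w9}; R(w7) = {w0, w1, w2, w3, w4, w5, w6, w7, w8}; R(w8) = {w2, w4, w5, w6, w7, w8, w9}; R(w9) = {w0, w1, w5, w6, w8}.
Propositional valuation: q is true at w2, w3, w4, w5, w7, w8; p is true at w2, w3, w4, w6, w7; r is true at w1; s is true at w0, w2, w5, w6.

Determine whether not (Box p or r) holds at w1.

No

At w1: Box p or r is true, so not (Box p or r) is false.
  At w1: Box p is false, r is true, so Box p or r is true.
    At w1: Box p requires p at every successor {w0, w3, w4, w5, w7, w9}.
      p fails at w0, so Box p is false at w1.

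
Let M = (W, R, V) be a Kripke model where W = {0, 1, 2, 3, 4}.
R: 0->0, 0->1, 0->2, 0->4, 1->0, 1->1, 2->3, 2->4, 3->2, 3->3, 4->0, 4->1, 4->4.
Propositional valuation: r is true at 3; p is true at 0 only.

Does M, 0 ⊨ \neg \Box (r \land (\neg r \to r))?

Yes

At 0: \Box (r \land (\neg r \to r)) is false, so \neg \Box (r \land (\neg r \to r)) is true.
  At 0: \Box (r \land (\neg r \to r)) requires r \land (\neg r \to r) at every successor {0, 1, 2, 4}.
    r \land (\neg r \to r) fails at 0, so \Box (r \land (\neg r \to r)) is false at 0.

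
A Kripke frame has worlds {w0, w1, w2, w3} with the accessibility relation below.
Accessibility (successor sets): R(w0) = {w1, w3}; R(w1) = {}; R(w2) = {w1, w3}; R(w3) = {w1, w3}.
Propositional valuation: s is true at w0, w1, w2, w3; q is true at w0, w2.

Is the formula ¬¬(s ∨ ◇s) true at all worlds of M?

Recall that ◇ψ holds at a world iff ψ holds at some accessible world.
Let φ = ¬¬(s ∨ ◇s). Evaluate φ at each world:
  w0 (successors {w1, w3}): φ is true.
  w1 (successors ∅): φ is true.
  w2 (successors {w1, w3}): φ is true.
  w3 (successors {w1, w3}): φ is true.
For instance, at w0:
  At w0: ¬(s ∨ ◇s) is false, so ¬¬(s ∨ ◇s) is true.
    At w0: s ∨ ◇s is true, so ¬(s ∨ ◇s) is false.
      At w0: s is true, ◇s is true, so s ∨ ◇s is true.

Yes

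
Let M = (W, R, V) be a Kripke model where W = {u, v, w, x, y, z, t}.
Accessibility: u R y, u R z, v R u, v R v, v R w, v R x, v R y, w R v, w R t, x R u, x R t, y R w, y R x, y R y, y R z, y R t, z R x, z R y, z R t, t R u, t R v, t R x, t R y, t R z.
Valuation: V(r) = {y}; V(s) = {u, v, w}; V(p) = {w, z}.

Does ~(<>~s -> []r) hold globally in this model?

Yes

Let φ = ~(<>~s -> []r). Evaluate φ at each world:
  u (successors {y, z}): φ is true.
  v (successors {u, v, w, x, y}): φ is true.
  w (successors {v, t}): φ is true.
  x (successors {u, t}): φ is true.
  y (successors {w, x, y, z, t}): φ is true.
  z (successors {x, y, t}): φ is true.
  t (successors {u, v, x, y, z}): φ is true.
For instance, at u:
  At u: <>~s -> []r is false, so ~(<>~s -> []r) is true.
    At u: <>~s is true, []r is false, so <>~s -> []r is false.
      At u: <>~s requires ~s at some successor in {y, z}.
        ~s holds at y, so <>~s is true at u.
      At u: []r requires r at every successor {y, z}.
        r fails at z, so []r is false at u.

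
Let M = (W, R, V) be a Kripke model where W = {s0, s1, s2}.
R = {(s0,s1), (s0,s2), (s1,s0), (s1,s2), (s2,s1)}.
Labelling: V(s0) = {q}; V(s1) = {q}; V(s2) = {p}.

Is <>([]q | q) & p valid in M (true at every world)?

Let φ = <>([]q | q) & p. Evaluate φ at each world:
  s0 (successors {s1, s2}): φ is false.
  s1 (successors {s0, s2}): φ is false.
  s2 (successors {s1}): φ is true.
Detail at s0 (counterexample):
  At s0: <>([]q | q) is true, p is false, so <>([]q | q) & p is false.
    At s0: <>([]q | q) requires []q | q at some successor in {s1, s2}.
      []q | q holds at s1, so <>([]q | q) is true at s0.

No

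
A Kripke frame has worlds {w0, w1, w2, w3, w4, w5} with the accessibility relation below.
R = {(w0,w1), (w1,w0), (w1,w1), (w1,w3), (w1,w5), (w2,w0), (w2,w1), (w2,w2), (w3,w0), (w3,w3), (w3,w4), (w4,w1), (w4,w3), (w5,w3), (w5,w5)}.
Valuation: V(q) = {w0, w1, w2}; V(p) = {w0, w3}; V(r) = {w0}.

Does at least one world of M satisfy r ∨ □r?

Yes

Let φ = r ∨ □r. Evaluate φ at each world:
  w0 (successors {w1}): φ is true.
  w1 (successors {w0, w1, w3, w5}): φ is false.
  w2 (successors {w0, w1, w2}): φ is false.
  w3 (successors {w0, w3, w4}): φ is false.
  w4 (successors {w1, w3}): φ is false.
  w5 (successors {w3, w5}): φ is false.
Detail at w0 (witness):
  At w0: r is true, □r is false, so r ∨ □r is true.
    At w0: □r requires r at every successor {w1}.
      r fails at w1, so □r is false at w0.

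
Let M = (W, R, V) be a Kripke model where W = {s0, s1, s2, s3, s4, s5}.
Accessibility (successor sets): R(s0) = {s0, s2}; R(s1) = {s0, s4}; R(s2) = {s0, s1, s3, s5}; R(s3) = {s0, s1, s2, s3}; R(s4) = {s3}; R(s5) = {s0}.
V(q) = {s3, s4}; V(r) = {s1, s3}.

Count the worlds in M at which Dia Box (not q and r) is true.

0

Let φ = Dia Box (not q and r). Evaluate φ at each world:
  s0 (successors {s0, s2}): φ is false.
  s1 (successors {s0, s4}): φ is false.
  s2 (successors {s0, s1, s3, s5}): φ is false.
  s3 (successors {s0, s1, s2, s3}): φ is false.
  s4 (successors {s3}): φ is false.
  s5 (successors {s0}): φ is false.
For instance, at s2:
  At s2: Dia Box (not q and r) requires Box (not q and r) at some successor in {s0, s1, s3, s5}.
    At s0: Box (not q and r) is false.
    At s1: Box (not q and r) is false.
    At s3: Box (not q and r) is false.
    At s5: Box (not q and r) is false.
  So Dia Box (not q and r) is false at s2.
Satisfying worlds: none.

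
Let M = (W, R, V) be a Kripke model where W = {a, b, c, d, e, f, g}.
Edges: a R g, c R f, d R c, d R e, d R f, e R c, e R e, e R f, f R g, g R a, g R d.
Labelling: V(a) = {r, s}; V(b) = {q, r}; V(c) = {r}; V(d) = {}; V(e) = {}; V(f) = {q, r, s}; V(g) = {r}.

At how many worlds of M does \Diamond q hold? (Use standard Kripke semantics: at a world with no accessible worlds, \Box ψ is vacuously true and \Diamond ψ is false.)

3

Let φ = \Diamond q. Evaluate φ at each world:
  a (successors {g}): φ is false.
  b (successors ∅): φ is false.
  c (successors {f}): φ is true.
  d (successors {c, e, f}): φ is true.
  e (successors {c, e, f}): φ is true.
  f (successors {g}): φ is false.
  g (successors {a, d}): φ is false.
For instance, at a:
  At a: \Diamond q requires q at some successor in {g}.
    At g: q is false.
  So \Diamond q is false at a.
Satisfying worlds: {c, d, e}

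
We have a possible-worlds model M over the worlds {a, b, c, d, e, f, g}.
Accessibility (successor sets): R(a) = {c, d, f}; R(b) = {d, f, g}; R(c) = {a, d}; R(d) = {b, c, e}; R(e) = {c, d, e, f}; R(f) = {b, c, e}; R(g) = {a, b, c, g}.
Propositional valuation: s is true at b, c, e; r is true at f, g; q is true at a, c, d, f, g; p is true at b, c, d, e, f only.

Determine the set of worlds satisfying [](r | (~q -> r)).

Recall that []ψ holds at a world iff ψ holds at every accessible world, and <>ψ holds iff ψ holds at some accessible world.
Let φ = [](r | (~q -> r)). Evaluate φ at each world:
  a (successors {c, d, f}): φ is true.
  b (successors {d, f, g}): φ is true.
  c (successors {a, d}): φ is true.
  d (successors {b, c, e}): φ is false.
  e (successors {c, d, e, f}): φ is false.
  f (successors {b, c, e}): φ is false.
  g (successors {a, b, c, g}): φ is false.
For instance, at c:
  At c: [](r | (~q -> r)) requires r | (~q -> r) at every successor {a, d}.
    At a: r | (~q -> r) is true.
    At d: r | (~q -> r) is true.
  So [](r | (~q -> r)) is true at c.
Satisfying worlds: {a, b, c}

a, b, c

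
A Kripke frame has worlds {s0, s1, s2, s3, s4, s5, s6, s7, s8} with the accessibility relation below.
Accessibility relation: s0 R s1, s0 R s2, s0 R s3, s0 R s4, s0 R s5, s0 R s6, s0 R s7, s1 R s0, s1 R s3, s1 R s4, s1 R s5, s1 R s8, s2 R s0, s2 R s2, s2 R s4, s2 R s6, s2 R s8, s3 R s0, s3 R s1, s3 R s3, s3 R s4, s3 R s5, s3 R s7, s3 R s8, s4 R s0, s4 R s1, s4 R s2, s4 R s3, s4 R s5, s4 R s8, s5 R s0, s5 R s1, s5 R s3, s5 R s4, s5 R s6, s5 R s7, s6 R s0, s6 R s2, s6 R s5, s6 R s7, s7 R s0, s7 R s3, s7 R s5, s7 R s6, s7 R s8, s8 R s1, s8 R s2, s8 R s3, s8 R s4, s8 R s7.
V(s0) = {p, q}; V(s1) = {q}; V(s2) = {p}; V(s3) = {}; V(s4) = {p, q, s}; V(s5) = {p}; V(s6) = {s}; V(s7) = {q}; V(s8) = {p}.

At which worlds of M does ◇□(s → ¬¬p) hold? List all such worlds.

Let φ = ◇□(s → ¬¬p). Evaluate φ at each world:
  s0 (successors {s1, s2, s3, s4, s5, s6, s7}): φ is true.
  s1 (successors {s0, s3, s4, s5, s8}): φ is true.
  s2 (successors {s0, s2, s4, s6, s8}): φ is true.
  s3 (successors {s0, s1, s3, s4, s5, s7, s8}): φ is true.
  s4 (successors {s0, s1, s2, s3, s5, s8}): φ is true.
  s5 (successors {s0, s1, s3, s4, s6, s7}): φ is true.
  s6 (successors {s0, s2, s5, s7}): φ is false.
  s7 (successors {s0, s3, s5, s6, s8}): φ is true.
  s8 (successors {s1, s2, s3, s4, s7}): φ is true.
For instance, at s6:
  At s6: ◇□(s → ¬¬p) requires □(s → ¬¬p) at some successor in {s0, s2, s5, s7}.
    At s0: □(s → ¬¬p) is false.
    At s2: □(s → ¬¬p) is false.
    At s5: □(s → ¬¬p) is false.
    At s7: □(s → ¬¬p) is false.
  So ◇□(s → ¬¬p) is false at s6.
Satisfying worlds: {s0, s1, s2, s3, s4, s5, s7, s8}

s0, s1, s2, s3, s4, s5, s7, s8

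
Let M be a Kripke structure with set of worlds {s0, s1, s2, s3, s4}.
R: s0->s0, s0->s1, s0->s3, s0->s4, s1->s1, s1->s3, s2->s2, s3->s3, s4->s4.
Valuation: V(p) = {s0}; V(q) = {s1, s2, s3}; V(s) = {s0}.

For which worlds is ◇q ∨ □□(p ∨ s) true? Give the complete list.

s0, s1, s2, s3

Recall that □ψ holds at a world iff ψ holds at every accessible world, and ◇ψ holds iff ψ holds at some accessible world.
Let φ = ◇q ∨ □□(p ∨ s). Evaluate φ at each world:
  s0 (successors {s0, s1, s3, s4}): φ is true.
  s1 (successors {s1, s3}): φ is true.
  s2 (successors {s2}): φ is true.
  s3 (successors {s3}): φ is true.
  s4 (successors {s4}): φ is false.
For instance, at s4:
  At s4: ◇q is false, □□(p ∨ s) is false, so ◇q ∨ □□(p ∨ s) is false.
    At s4: ◇q requires q at some successor in {s4}.
      At s4: q is false.
    So ◇q is false at s4.
    At s4: □□(p ∨ s) requires □(p ∨ s) at every successor {s4}.
      □(p ∨ s) fails at s4, so □□(p ∨ s) is false at s4.
Satisfying worlds: {s0, s1, s2, s3}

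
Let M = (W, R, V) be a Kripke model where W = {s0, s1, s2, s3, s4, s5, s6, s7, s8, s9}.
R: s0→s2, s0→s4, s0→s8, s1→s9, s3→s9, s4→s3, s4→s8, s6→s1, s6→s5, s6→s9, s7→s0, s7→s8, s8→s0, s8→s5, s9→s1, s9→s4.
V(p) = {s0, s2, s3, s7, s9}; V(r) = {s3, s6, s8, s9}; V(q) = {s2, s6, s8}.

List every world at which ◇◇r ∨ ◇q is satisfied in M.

Let φ = ◇◇r ∨ ◇q. Evaluate φ at each world:
  s0 (successors {s2, s4, s8}): φ is true.
  s1 (successors {s9}): φ is false.
  s2 (successors ∅): φ is false.
  s3 (successors {s9}): φ is false.
  s4 (successors {s3, s8}): φ is true.
  s5 (successors ∅): φ is false.
  s6 (successors {s1, s5, s9}): φ is true.
  s7 (successors {s0, s8}): φ is true.
  s8 (successors {s0, s5}): φ is true.
  s9 (successors {s1, s4}): φ is true.
For instance, at s9:
  At s9: ◇◇r is true, ◇q is false, so ◇◇r ∨ ◇q is true.
    At s9: ◇◇r requires ◇r at some successor in {s1, s4}.
      ◇r holds at s1, so ◇◇r is true at s9.
    At s9: ◇q requires q at some successor in {s1, s4}.
      At s1: q is false.
      At s4: q is false.
    So ◇q is false at s9.
Satisfying worlds: {s0, s4, s6, s7, s8, s9}

s0, s4, s6, s7, s8, s9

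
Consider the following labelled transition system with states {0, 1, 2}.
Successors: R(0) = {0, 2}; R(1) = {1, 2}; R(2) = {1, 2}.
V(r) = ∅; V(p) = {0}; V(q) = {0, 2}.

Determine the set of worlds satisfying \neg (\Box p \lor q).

1

Recall that \Box ψ holds at a world iff ψ holds at every accessible world, and \Diamond ψ holds iff ψ holds at some accessible world.
Let φ = \neg (\Box p \lor q). Evaluate φ at each world:
  0 (successors {0, 2}): φ is false.
  1 (successors {1, 2}): φ is true.
  2 (successors {1, 2}): φ is false.
For instance, at 0:
  At 0: \Box p \lor q is true, so \neg (\Box p \lor q) is false.
    At 0: \Box p is false, q is true, so \Box p \lor q is true.
      At 0: \Box p requires p at every successor {0, 2}.
        p fails at 2, so \Box p is false at 0.
Satisfying worlds: {1}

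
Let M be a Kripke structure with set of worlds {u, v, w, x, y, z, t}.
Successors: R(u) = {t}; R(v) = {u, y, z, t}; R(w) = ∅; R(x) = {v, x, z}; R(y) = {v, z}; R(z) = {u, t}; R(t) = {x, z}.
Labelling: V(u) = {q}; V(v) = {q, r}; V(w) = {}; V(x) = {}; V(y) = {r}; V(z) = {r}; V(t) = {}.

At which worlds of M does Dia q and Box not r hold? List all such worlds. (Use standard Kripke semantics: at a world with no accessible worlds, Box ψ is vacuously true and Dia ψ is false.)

Let φ = Dia q and Box not r. Evaluate φ at each world:
  u (successors {t}): φ is false.
  v (successors {u, y, z, t}): φ is false.
  w (successors ∅): φ is false.
  x (successors {v, x, z}): φ is false.
  y (successors {v, z}): φ is false.
  z (successors {u, t}): φ is true.
  t (successors {x, z}): φ is false.
For instance, at t:
  At t: Dia q is false, Box not r is false, so Dia q and Box not r is false.
    At t: Dia q requires q at some successor in {x, z}.
      At x: q is false.
      At z: q is false.
    So Dia q is false at t.
    At t: Box not r requires not r at every successor {x, z}.
      not r fails at z, so Box not r is false at t.
Satisfying worlds: {z}

z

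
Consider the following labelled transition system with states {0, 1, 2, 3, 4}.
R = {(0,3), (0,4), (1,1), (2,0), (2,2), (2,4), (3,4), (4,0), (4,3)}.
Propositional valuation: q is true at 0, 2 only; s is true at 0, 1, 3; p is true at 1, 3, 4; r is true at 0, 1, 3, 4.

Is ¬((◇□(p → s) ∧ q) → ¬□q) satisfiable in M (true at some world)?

No

Let φ = ¬((◇□(p → s) ∧ q) → ¬□q). Evaluate φ at each world:
  0 (successors {3, 4}): φ is false.
  1 (successors {1}): φ is false.
  2 (successors {0, 2, 4}): φ is false.
  3 (successors {4}): φ is false.
  4 (successors {0, 3}): φ is false.
For instance, at 1:
  At 1: (◇□(p → s) ∧ q) → ¬□q is true, so ¬((◇□(p → s) ∧ q) → ¬□q) is false.
    At 1: ◇□(p → s) ∧ q is false, ¬□q is true, so (◇□(p → s) ∧ q) → ¬□q is true.
      At 1: ◇□(p → s) is true, q is false, so ◇□(p → s) ∧ q is false.
      At 1: □q is false, so ¬□q is true.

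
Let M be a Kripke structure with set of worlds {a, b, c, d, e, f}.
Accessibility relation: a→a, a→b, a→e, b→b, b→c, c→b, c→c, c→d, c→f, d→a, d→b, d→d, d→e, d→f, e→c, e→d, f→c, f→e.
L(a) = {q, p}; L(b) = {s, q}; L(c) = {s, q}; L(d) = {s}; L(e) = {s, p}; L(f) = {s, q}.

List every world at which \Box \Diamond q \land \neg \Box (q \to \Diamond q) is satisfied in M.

Let φ = \Box \Diamond q \land \neg \Box (q \to \Diamond q). Evaluate φ at each world:
  a (successors {a, b, e}): φ is false.
  b (successors {b, c}): φ is false.
  c (successors {b, c, d, f}): φ is false.
  d (successors {a, b, d, e, f}): φ is false.
  e (successors {c, d}): φ is false.
  f (successors {c, e}): φ is false.
For instance, at d:
  At d: \Box \Diamond q is true, \neg \Box (q \to \Diamond q) is false, so \Box \Diamond q \land \neg \Box (q \to \Diamond q) is false.
    At d: \Box \Diamond q requires \Diamond q at every successor {a, b, d, e, f}.
      At a: \Diamond q is true.
      At b: \Diamond q is true.
      At d: \Diamond q is true.
      At e: \Diamond q is true.
      At f: \Diamond q is true.
    So \Box \Diamond q is true at d.
    At d: \Box (q \to \Diamond q) is true, so \neg \Box (q \to \Diamond q) is false.
      At d: \Box (q \to \Diamond q) requires q \to \Diamond q at every successor {a, b, d, e, f}.
        At a: q \to \Diamond q is true.
        At b: q \to \Diamond q is true.
        At d: q \to \Diamond q is true.
        At e: q \to \Diamond q is true.
        At f: q \to \Diamond q is true.
      So \Box (q \to \Diamond q) is true at d.
Satisfying worlds: none.

none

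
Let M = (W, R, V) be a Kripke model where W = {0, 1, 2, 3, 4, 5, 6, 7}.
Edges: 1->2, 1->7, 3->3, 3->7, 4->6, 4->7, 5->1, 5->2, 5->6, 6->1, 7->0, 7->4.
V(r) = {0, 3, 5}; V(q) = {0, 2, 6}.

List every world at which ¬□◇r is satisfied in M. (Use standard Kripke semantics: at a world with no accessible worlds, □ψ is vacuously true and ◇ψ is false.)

1, 4, 5, 6, 7

Let φ = ¬□◇r. Evaluate φ at each world:
  0 (successors ∅): φ is false.
  1 (successors {2, 7}): φ is true.
  2 (successors ∅): φ is false.
  3 (successors {3, 7}): φ is false.
  4 (successors {6, 7}): φ is true.
  5 (successors {1, 2, 6}): φ is true.
  6 (successors {1}): φ is true.
  7 (successors {0, 4}): φ is true.
For instance, at 4:
  At 4: □◇r is false, so ¬□◇r is true.
    At 4: □◇r requires ◇r at every successor {6, 7}.
      ◇r fails at 6, so □◇r is false at 4.
Satisfying worlds: {1, 4, 5, 6, 7}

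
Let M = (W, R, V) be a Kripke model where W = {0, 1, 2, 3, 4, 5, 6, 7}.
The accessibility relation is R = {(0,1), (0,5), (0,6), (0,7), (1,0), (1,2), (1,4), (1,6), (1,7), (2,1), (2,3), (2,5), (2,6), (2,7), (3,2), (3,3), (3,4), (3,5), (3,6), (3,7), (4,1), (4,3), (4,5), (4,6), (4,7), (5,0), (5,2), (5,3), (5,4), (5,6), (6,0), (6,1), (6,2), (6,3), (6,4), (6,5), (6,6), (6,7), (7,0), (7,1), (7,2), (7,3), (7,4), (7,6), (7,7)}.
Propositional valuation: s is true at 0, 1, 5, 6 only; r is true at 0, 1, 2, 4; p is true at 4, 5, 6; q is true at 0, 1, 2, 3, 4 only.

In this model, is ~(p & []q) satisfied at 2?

Yes

At 2: p & []q is false, so ~(p & []q) is true.
  At 2: p is false, []q is false, so p & []q is false.
    At 2: []q requires q at every successor {1, 3, 5, 6, 7}.
      q fails at 5, so []q is false at 2.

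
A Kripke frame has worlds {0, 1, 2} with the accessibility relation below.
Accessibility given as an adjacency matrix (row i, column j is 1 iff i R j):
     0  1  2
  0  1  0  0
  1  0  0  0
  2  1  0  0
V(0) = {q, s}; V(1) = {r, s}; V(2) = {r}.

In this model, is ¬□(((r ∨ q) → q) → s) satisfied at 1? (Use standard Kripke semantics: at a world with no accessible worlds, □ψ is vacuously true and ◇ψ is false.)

Recall that □ψ holds at a world iff ψ holds at every accessible world, and ◇ψ holds iff ψ holds at some accessible world.
At 1: □(((r ∨ q) → q) → s) is true, so ¬□(((r ∨ q) → q) → s) is false.
  At 1: no accessible worlds, so □(((r ∨ q) → q) → s) holds vacuously.

No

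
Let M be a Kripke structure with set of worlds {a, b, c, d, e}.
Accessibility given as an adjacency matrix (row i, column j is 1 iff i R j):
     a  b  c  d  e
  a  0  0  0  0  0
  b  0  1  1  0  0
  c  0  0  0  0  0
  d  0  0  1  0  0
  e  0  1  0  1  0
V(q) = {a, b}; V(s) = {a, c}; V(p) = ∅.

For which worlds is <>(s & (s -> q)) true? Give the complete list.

Recall that <>ψ holds at a world iff ψ holds at some accessible world.
Let φ = <>(s & (s -> q)). Evaluate φ at each world:
  a (successors ∅): φ is false.
  b (successors {b, c}): φ is false.
  c (successors ∅): φ is false.
  d (successors {c}): φ is false.
  e (successors {b, d}): φ is false.
For instance, at e:
  At e: <>(s & (s -> q)) requires s & (s -> q) at some successor in {b, d}.
    At b: s & (s -> q) is false.
    At d: s & (s -> q) is false.
  So <>(s & (s -> q)) is false at e.
Satisfying worlds: none.

none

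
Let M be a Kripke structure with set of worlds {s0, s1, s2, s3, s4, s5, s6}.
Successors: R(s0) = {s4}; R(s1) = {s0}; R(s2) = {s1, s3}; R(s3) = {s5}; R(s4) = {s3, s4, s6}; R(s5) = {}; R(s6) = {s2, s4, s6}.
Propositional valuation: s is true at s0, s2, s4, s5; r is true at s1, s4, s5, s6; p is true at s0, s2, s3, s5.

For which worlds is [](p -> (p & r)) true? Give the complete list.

Recall that []ψ holds at a world iff ψ holds at every accessible world, and <>ψ holds iff ψ holds at some accessible world.
Let φ = [](p -> (p & r)). Evaluate φ at each world:
  s0 (successors {s4}): φ is true.
  s1 (successors {s0}): φ is false.
  s2 (successors {s1, s3}): φ is false.
  s3 (successors {s5}): φ is true.
  s4 (successors {s3, s4, s6}): φ is false.
  s5 (successors ∅): φ is true.
  s6 (successors {s2, s4, s6}): φ is false.
For instance, at s3:
  At s3: [](p -> (p & r)) requires p -> (p & r) at every successor {s5}.
    At s5: p -> (p & r) is true.
  So [](p -> (p & r)) is true at s3.
Satisfying worlds: {s0, s3, s5}

s0, s3, s5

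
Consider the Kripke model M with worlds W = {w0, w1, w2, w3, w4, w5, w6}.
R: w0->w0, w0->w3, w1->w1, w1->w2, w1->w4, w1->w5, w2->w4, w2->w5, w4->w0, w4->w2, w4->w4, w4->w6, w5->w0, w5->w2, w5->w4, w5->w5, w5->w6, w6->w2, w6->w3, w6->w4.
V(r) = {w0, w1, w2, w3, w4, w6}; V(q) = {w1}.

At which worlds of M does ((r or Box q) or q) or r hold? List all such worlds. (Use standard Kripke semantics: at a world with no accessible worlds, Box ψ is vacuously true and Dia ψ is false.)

w0, w1, w2, w3, w4, w6

Let φ = ((r or Box q) or q) or r. Evaluate φ at each world:
  w0 (successors {w0, w3}): φ is true.
  w1 (successors {w1, w2, w4, w5}): φ is true.
  w2 (successors {w4, w5}): φ is true.
  w3 (successors ∅): φ is true.
  w4 (successors {w0, w2, w4, w6}): φ is true.
  w5 (successors {w0, w2, w4, w5, w6}): φ is false.
  w6 (successors {w2, w3, w4}): φ is true.
For instance, at w2:
  At w2: (r or Box q) or q is true, r is true, so ((r or Box q) or q) or r is true.
    At w2: r or Box q is true, q is false, so (r or Box q) or q is true.
      At w2: r is true, Box q is false, so r or Box q is true.
Satisfying worlds: {w0, w1, w2, w3, w4, w6}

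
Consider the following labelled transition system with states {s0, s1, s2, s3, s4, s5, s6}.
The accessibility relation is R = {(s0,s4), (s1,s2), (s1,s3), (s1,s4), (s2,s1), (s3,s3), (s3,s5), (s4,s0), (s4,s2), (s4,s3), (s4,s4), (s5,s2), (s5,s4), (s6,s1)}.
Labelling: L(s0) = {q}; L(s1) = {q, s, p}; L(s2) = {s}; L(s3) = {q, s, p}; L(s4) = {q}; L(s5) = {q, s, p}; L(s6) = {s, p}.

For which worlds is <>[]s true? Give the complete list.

Let φ = <>[]s. Evaluate φ at each world:
  s0 (successors {s4}): φ is false.
  s1 (successors {s2, s3, s4}): φ is true.
  s2 (successors {s1}): φ is false.
  s3 (successors {s3, s5}): φ is true.
  s4 (successors {s0, s2, s3, s4}): φ is true.
  s5 (successors {s2, s4}): φ is true.
  s6 (successors {s1}): φ is false.
For instance, at s5:
  At s5: <>[]s requires []s at some successor in {s2, s4}.
    []s holds at s2, so <>[]s is true at s5.
      At s2: []s requires s at every successor {s1}.
        At s1: s is true.
      So []s is true at s2.
Satisfying worlds: {s1, s3, s4, s5}

s1, s3, s4, s5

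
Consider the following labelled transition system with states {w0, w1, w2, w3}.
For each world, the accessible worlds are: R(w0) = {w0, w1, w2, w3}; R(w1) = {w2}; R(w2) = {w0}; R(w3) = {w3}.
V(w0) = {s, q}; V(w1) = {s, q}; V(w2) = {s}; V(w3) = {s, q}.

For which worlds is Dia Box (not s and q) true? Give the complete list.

Let φ = Dia Box (not s and q). Evaluate φ at each world:
  w0 (successors {w0, w1, w2, w3}): φ is false.
  w1 (successors {w2}): φ is false.
  w2 (successors {w0}): φ is false.
  w3 (successors {w3}): φ is false.
For instance, at w1:
  At w1: Dia Box (not s and q) requires Box (not s and q) at some successor in {w2}.
    At w2: Box (not s and q) is false.
  So Dia Box (not s and q) is false at w1.
Satisfying worlds: none.

none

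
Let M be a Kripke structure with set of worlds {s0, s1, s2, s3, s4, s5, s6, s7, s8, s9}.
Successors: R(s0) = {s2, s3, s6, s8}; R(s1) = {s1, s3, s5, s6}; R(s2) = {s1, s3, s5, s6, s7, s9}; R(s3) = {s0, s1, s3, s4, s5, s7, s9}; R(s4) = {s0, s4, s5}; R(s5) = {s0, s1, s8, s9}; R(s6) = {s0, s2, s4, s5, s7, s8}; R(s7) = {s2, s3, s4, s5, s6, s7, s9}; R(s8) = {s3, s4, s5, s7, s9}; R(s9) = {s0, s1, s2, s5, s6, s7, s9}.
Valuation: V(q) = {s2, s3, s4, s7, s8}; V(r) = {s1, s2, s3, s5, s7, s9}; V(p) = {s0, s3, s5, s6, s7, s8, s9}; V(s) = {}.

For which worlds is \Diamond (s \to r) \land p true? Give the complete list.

Let φ = \Diamond (s \to r) \land p. Evaluate φ at each world:
  s0 (successors {s2, s3, s6, s8}): φ is true.
  s1 (successors {s1, s3, s5, s6}): φ is false.
  s2 (successors {s1, s3, s5, s6, s7, s9}): φ is false.
  s3 (successors {s0, s1, s3, s4, s5, s7, s9}): φ is true.
  s4 (successors {s0, s4, s5}): φ is false.
  s5 (successors {s0, s1, s8, s9}): φ is true.
  s6 (successors {s0, s2, s4, s5, s7, s8}): φ is true.
  s7 (successors {s2, s3, s4, s5, s6, s7, s9}): φ is true.
  s8 (successors {s3, s4, s5, s7, s9}): φ is true.
  s9 (successors {s0, s1, s2, s5, s6, s7, s9}): φ is true.
For instance, at s2:
  At s2: \Diamond (s \to r) is true, p is false, so \Diamond (s \to r) \land p is false.
    At s2: \Diamond (s \to r) requires s \to r at some successor in {s1, s3, s5, s6, s7, s9}.
      s \to r holds at s1, so \Diamond (s \to r) is true at s2.
Satisfying worlds: {s0, s3, s5, s6, s7, s8, s9}

s0, s3, s5, s6, s7, s8, s9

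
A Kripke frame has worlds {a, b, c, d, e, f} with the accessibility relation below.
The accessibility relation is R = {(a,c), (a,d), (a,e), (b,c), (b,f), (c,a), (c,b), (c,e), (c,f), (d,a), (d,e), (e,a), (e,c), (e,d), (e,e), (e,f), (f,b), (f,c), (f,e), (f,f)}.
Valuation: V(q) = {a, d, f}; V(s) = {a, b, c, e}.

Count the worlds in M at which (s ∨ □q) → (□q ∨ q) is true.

Let φ = (s ∨ □q) → (□q ∨ q). Evaluate φ at each world:
  a (successors {c, d, e}): φ is true.
  b (successors {c, f}): φ is false.
  c (successors {a, b, e, f}): φ is false.
  d (successors {a, e}): φ is true.
  e (successors {a, c, d, e, f}): φ is false.
  f (successors {b, c, e, f}): φ is true.
For instance, at f:
  At f: s ∨ □q is false, □q ∨ q is true, so (s ∨ □q) → (□q ∨ q) is true.
    At f: s is false, □q is false, so s ∨ □q is false.
      At f: □q requires q at every successor {b, c, e, f}.
        q fails at b, so □q is false at f.
    At f: □q is false, q is true, so □q ∨ q is true.
      At f: □q requires q at every successor {b, c, e, f}.
        q fails at b, so □q is false at f.
Satisfying worlds: {a, d, f}

3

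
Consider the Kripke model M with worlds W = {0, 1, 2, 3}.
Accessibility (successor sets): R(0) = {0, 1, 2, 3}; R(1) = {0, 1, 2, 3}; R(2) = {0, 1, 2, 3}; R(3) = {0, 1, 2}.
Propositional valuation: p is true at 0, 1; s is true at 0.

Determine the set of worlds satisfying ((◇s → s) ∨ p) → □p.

2, 3

Recall that □ψ holds at a world iff ψ holds at every accessible world, and ◇ψ holds iff ψ holds at some accessible world.
Let φ = ((◇s → s) ∨ p) → □p. Evaluate φ at each world:
  0 (successors {0, 1, 2, 3}): φ is false.
  1 (successors {0, 1, 2, 3}): φ is false.
  2 (successors {0, 1, 2, 3}): φ is true.
  3 (successors {0, 1, 2}): φ is true.
For instance, at 0:
  At 0: (◇s → s) ∨ p is true, □p is false, so ((◇s → s) ∨ p) → □p is false.
    At 0: ◇s → s is true, p is true, so (◇s → s) ∨ p is true.
      At 0: ◇s is true, s is true, so ◇s → s is true.
    At 0: □p requires p at every successor {0, 1, 2, 3}.
      p fails at 2, so □p is false at 0.
Satisfying worlds: {2, 3}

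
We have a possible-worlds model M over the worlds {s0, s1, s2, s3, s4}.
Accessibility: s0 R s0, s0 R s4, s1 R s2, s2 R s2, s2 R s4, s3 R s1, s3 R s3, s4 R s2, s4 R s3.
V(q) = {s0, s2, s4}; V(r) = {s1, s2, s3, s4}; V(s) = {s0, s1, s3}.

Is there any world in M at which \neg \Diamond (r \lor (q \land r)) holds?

Let φ = \neg \Diamond (r \lor (q \land r)). Evaluate φ at each world:
  s0 (successors {s0, s4}): φ is false.
  s1 (successors {s2}): φ is false.
  s2 (successors {s2, s4}): φ is false.
  s3 (successors {s1, s3}): φ is false.
  s4 (successors {s2, s3}): φ is false.
For instance, at s1:
  At s1: \Diamond (r \lor (q \land r)) is true, so \neg \Diamond (r \lor (q \land r)) is false.
    At s1: \Diamond (r \lor (q \land r)) requires r \lor (q \land r) at some successor in {s2}.
      r \lor (q \land r) holds at s2, so \Diamond (r \lor (q \land r)) is true at s1.

No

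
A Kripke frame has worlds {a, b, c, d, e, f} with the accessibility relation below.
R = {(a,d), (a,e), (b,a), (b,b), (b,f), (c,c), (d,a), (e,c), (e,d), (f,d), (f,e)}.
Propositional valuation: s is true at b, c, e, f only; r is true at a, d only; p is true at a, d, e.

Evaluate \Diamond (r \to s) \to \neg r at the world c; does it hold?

Recall that \Diamond ψ holds at a world iff ψ holds at some accessible world.
At c: \Diamond (r \to s) is true, \neg r is true, so \Diamond (r \to s) \to \neg r is true.
  At c: \Diamond (r \to s) requires r \to s at some successor in {c}.
    r \to s holds at c, so \Diamond (r \to s) is true at c.

Yes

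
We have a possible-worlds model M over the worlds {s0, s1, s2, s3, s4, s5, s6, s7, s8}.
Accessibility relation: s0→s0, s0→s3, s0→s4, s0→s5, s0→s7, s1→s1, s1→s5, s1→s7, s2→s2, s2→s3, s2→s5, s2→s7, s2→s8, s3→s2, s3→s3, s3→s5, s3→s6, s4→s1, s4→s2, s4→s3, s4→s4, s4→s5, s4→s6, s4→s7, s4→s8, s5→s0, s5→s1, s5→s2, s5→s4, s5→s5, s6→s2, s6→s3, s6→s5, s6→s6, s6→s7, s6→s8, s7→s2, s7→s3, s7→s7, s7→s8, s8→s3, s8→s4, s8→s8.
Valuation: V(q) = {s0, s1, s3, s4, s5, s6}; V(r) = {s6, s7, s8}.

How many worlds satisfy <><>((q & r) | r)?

9

Let φ = <><>((q & r) | r). Evaluate φ at each world:
  s0 (successors {s0, s3, s4, s5, s7}): φ is true.
  s1 (successors {s1, s5, s7}): φ is true.
  s2 (successors {s2, s3, s5, s7, s8}): φ is true.
  s3 (successors {s2, s3, s5, s6}): φ is true.
  s4 (successors {s1, s2, s3, s4, s5, s6, s7, s8}): φ is true.
  s5 (successors {s0, s1, s2, s4, s5}): φ is true.
  s6 (successors {s2, s3, s5, s6, s7, s8}): φ is true.
  s7 (successors {s2, s3, s7, s8}): φ is true.
  s8 (successors {s3, s4, s8}): φ is true.
For instance, at s8:
  At s8: <><>((q & r) | r) requires <>((q & r) | r) at some successor in {s3, s4, s8}.
    <>((q & r) | r) holds at s3, so <><>((q & r) | r) is true at s8.
      At s3: <>((q & r) | r) requires (q & r) | r at some successor in {s2, s3, s5, s6}.
        (q & r) | r holds at s6, so <>((q & r) | r) is true at s3.
Satisfying worlds: {s0, s1, s2, s3, s4, s5, s6, s7, s8}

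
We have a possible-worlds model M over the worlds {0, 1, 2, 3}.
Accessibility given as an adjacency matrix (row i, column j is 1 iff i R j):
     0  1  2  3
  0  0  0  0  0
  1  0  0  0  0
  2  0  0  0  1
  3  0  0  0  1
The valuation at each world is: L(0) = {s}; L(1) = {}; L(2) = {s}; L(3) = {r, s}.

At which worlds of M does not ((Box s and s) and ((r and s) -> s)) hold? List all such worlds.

Let φ = not ((Box s and s) and ((r and s) -> s)). Evaluate φ at each world:
  0 (successors ∅): φ is false.
  1 (successors ∅): φ is true.
  2 (successors {3}): φ is false.
  3 (successors {3}): φ is false.
For instance, at 2:
  At 2: (Box s and s) and ((r and s) -> s) is true, so not ((Box s and s) and ((r and s) -> s)) is false.
    At 2: Box s and s is true, (r and s) -> s is true, so (Box s and s) and ((r and s) -> s) is true.
      At 2: Box s is true, s is true, so Box s and s is true.
Satisfying worlds: {1}

1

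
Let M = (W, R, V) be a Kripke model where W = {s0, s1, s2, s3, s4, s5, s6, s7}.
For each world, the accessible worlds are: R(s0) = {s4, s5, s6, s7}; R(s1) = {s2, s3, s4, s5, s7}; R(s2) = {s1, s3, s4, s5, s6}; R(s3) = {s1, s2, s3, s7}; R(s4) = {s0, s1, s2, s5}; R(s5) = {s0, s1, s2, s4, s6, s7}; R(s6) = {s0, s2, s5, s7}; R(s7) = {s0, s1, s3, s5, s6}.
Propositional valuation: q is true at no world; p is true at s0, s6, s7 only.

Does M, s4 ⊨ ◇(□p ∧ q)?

No

Recall that □ψ holds at a world iff ψ holds at every accessible world, and ◇ψ holds iff ψ holds at some accessible world.
At s4: ◇(□p ∧ q) requires □p ∧ q at some successor in {s0, s1, s2, s5}.
  At s0: □p ∧ q is false.
  At s1: □p ∧ q is false.
  At s2: □p ∧ q is false.
  At s5: □p ∧ q is false.
So ◇(□p ∧ q) is false at s4.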